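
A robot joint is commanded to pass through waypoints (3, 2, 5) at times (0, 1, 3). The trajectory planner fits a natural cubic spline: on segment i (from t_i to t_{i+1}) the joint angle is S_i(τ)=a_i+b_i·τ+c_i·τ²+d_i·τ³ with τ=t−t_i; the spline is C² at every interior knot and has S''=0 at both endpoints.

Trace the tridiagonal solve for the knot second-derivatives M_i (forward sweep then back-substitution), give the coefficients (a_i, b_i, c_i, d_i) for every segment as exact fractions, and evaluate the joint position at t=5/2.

Δ: Δ0=-1, Δ1=3/2
row 1: diag=6, rhs=15; c'=1/3, d'=5/2
back: M1=5/2
M: M0=0, M1=5/2, M2=0
seg 0: a=3, c=M0/2=0, d=(M1−M0)/(6·1)=5/12, b=Δ0−h0·(2M0+M1)/6=-17/12
seg 1: a=2, c=M1/2=5/4, d=(M2−M1)/(6·2)=-5/24, b=Δ1−h1·(2M1+M2)/6=-1/6
t_q=5/2 → seg 1, τ=3/2; S=2+-1/6·τ+5/4·τ²+-5/24·τ³=247/64

  seg 0: a=3 b=-17/12 c=0 d=5/12
  seg 1: a=2 b=-1/6 c=5/4 d=-5/24
S(5/2) = 247/64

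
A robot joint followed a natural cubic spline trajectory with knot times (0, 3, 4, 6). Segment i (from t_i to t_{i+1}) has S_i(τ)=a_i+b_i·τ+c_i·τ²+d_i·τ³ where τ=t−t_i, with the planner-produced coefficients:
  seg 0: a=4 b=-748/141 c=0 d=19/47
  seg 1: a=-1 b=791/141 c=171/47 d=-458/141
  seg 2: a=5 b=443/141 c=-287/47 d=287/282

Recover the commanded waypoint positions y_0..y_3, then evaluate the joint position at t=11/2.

y_0 = S_0(0) = a_0 = 4
y_1 = S_1(0) = a_1 = -1
y_2 = S_2(0) = a_2 = 5
y_3 = S_2(2) = -5
t_q=11/2 is in segment 2 (τ=3/2); S_2(τ)=-445/752

y_0=4 y_1=-1 y_2=5 y_3=-5
S(11/2) = -445/752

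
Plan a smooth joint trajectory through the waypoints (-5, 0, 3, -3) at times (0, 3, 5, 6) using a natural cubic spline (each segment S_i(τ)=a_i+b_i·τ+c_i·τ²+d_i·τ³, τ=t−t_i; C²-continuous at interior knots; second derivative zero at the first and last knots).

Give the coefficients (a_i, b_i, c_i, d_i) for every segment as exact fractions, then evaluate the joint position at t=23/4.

  seg 0: a=-5 b=11/12 c=0 d=1/12
  seg 1: a=0 b=19/6 c=3/4 d=-19/24
  seg 2: a=3 b=-10/3 c=-4 d=4/3
S(23/4) = -19/16

Δ: Δ0=5/3, Δ1=3/2, Δ2=-6
row 1: diag=10, rhs=-1; c'=1/5, d'=-1/10
row 2: denom=6−2·1/5=28/5; d'=(-45−2·-1/10)/(28/5)=-8
back: M2=-8
back: M1=-1/10−1/5·-8=3/2
M: M0=0, M1=3/2, M2=-8, M3=0
seg 0: a=-5, c=M0/2=0, d=(M1−M0)/(6·3)=1/12, b=Δ0−h0·(2M0+M1)/6=11/12
seg 1: a=0, c=M1/2=3/4, d=(M2−M1)/(6·2)=-19/24, b=Δ1−h1·(2M1+M2)/6=19/6
seg 2: a=3, c=M2/2=-4, d=(M3−M2)/(6·1)=4/3, b=Δ2−h2·(2M2+M3)/6=-10/3
t_q=23/4 → seg 2, τ=3/4; S=3+-10/3·τ+-4·τ²+4/3·τ³=-19/16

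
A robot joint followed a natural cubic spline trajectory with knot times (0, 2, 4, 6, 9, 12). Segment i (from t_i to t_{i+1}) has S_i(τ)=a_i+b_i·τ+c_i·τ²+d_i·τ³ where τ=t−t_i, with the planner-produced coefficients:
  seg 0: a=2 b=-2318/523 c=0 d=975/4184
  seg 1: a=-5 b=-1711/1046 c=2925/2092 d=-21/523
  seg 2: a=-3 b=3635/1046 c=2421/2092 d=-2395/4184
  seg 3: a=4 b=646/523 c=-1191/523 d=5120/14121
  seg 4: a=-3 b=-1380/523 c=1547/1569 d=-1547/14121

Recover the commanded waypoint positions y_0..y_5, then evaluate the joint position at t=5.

y_0=2 y_1=-5 y_2=-3 y_3=4 y_4=-3 y_5=-5
S(5) = 4435/4184

y_0 = S_0(0) = a_0 = 2
y_1 = S_1(0) = a_1 = -5
y_2 = S_2(0) = a_2 = -3
y_3 = S_3(0) = a_3 = 4
y_4 = S_4(0) = a_4 = -3
y_5 = S_4(3) = -5
t_q=5 is in segment 2 (τ=1); S_2(τ)=4435/4184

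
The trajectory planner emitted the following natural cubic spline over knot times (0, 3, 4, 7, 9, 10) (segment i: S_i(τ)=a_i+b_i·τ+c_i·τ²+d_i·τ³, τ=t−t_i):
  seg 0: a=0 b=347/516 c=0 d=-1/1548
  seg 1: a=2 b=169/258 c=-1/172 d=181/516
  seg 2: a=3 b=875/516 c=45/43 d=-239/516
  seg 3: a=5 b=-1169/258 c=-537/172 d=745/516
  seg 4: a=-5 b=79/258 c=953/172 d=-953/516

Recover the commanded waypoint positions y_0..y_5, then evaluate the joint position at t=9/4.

y_0 = S_0(0) = a_0 = 0
y_1 = S_1(0) = a_1 = 2
y_2 = S_2(0) = a_2 = 3
y_3 = S_3(0) = a_3 = 5
y_4 = S_4(0) = a_4 = -5
y_5 = S_4(1) = -1
t_q=9/4 is in segment 0 (τ=9/4); S_0(τ)=16575/11008

y_0=0 y_1=2 y_2=3 y_3=5 y_4=-5 y_5=-1
S(9/4) = 16575/11008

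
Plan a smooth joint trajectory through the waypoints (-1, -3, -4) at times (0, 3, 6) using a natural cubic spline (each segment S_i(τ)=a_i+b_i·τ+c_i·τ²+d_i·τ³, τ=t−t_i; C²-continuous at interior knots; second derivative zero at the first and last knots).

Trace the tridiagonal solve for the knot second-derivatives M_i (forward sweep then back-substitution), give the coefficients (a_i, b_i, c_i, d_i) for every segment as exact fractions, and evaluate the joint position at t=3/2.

  seg 0: a=-1 b=-3/4 c=0 d=1/108
  seg 1: a=-3 b=-1/2 c=1/12 d=-1/108
S(3/2) = -67/32

Δ: Δ0=-2/3, Δ1=-1/3
row 1: diag=12, rhs=2; c'=1/4, d'=1/6
back: M1=1/6
M: M0=0, M1=1/6, M2=0
seg 0: a=-1, c=M0/2=0, d=(M1−M0)/(6·3)=1/108, b=Δ0−h0·(2M0+M1)/6=-3/4
seg 1: a=-3, c=M1/2=1/12, d=(M2−M1)/(6·3)=-1/108, b=Δ1−h1·(2M1+M2)/6=-1/2
t_q=3/2 → seg 0, τ=3/2; S=-1+-3/4·τ+0·τ²+1/108·τ³=-67/32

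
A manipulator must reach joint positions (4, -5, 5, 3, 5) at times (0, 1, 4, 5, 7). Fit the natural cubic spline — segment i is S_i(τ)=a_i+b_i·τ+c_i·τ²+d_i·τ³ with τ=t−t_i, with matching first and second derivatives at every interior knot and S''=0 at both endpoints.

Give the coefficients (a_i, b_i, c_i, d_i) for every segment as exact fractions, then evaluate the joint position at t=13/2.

  seg 0: a=4 b=-5374/483 c=0 d=1027/483
  seg 1: a=-5 b=-2293/483 c=1027/161 d=-1780/1449
  seg 2: a=5 b=173/483 c=-753/161 d=160/69
  seg 3: a=3 b=-985/483 c=367/161 d=-367/966
S(13/2) = 9757/2576

Δ: Δ0=-9, Δ1=10/3, Δ2=-2, Δ3=1
row 1: diag=8, rhs=74; c'=3/8, d'=37/4
row 2: denom=8−3·3/8=55/8; d'=(-32−3·37/4)/(55/8)=-478/55
row 3: denom=6−1·8/55=322/55; d'=(18−1·-478/55)/(322/55)=734/161
back: M3=734/161
back: M2=-478/55−8/55·734/161=-1506/161
back: M1=37/4−3/8·-1506/161=2054/161
M: M0=0, M1=2054/161, M2=-1506/161, M3=734/161, M4=0
seg 0: a=4, c=M0/2=0, d=(M1−M0)/(6·1)=1027/483, b=Δ0−h0·(2M0+M1)/6=-5374/483
seg 1: a=-5, c=M1/2=1027/161, d=(M2−M1)/(6·3)=-1780/1449, b=Δ1−h1·(2M1+M2)/6=-2293/483
seg 2: a=5, c=M2/2=-753/161, d=(M3−M2)/(6·1)=160/69, b=Δ2−h2·(2M2+M3)/6=173/483
seg 3: a=3, c=M3/2=367/161, d=(M4−M3)/(6·2)=-367/966, b=Δ3−h3·(2M3+M4)/6=-985/483
t_q=13/2 → seg 3, τ=3/2; S=3+-985/483·τ+367/161·τ²+-367/966·τ³=9757/2576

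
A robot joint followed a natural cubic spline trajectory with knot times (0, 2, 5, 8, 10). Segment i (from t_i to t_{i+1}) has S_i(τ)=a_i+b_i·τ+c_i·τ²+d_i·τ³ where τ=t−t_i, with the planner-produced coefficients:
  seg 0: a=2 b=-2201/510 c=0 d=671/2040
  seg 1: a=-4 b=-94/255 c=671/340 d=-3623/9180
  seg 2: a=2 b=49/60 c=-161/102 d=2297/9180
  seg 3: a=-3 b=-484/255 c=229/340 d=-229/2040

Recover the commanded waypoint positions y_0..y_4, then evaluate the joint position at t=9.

y_0=2 y_1=-4 y_2=2 y_3=-3 y_4=-5
S(9) = -2949/680

y_0 = S_0(0) = a_0 = 2
y_1 = S_1(0) = a_1 = -4
y_2 = S_2(0) = a_2 = 2
y_3 = S_3(0) = a_3 = -3
y_4 = S_3(2) = -5
t_q=9 is in segment 3 (τ=1); S_3(τ)=-2949/680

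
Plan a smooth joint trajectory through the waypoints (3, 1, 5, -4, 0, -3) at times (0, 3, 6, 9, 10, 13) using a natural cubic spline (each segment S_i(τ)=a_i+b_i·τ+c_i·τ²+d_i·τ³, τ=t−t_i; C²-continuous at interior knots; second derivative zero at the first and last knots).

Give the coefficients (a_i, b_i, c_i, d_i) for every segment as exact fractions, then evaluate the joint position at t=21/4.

  seg 0: a=3 b=-1478/849 c=0 d=304/2547
  seg 1: a=1 b=1258/849 c=304/283 d=-106/283
  seg 2: a=5 b=-1856/849 c=-650/283 d=5159/7641
  seg 3: a=-4 b=1921/849 c=3209/849 d=-578/283
  seg 4: a=0 b=3137/849 c=-1993/849 d=1993/7641
S(21/4) = 49859/9056

Δ: Δ0=-2/3, Δ1=4/3, Δ2=-3, Δ3=4, Δ4=-1
row 1: diag=12, rhs=12; c'=1/4, d'=1
row 2: denom=12−3·1/4=45/4; d'=(-26−3·1)/(45/4)=-116/45
row 3: denom=8−3·4/15=36/5; d'=(42−3·-116/45)/(36/5)=373/54
row 4: denom=8−1·5/36=283/36; d'=(-30−1·373/54)/(283/36)=-3986/849
back: M4=-3986/849
back: M3=373/54−5/36·-3986/849=6418/849
back: M2=-116/45−4/15·6418/849=-1300/283
back: M1=1−1/4·-1300/283=608/283
M: M0=0, M1=608/283, M2=-1300/283, M3=6418/849, M4=-3986/849, M5=0
seg 0: a=3, c=M0/2=0, d=(M1−M0)/(6·3)=304/2547, b=Δ0−h0·(2M0+M1)/6=-1478/849
seg 1: a=1, c=M1/2=304/283, d=(M2−M1)/(6·3)=-106/283, b=Δ1−h1·(2M1+M2)/6=1258/849
seg 2: a=5, c=M2/2=-650/283, d=(M3−M2)/(6·3)=5159/7641, b=Δ2−h2·(2M2+M3)/6=-1856/849
seg 3: a=-4, c=M3/2=3209/849, d=(M4−M3)/(6·1)=-578/283, b=Δ3−h3·(2M3+M4)/6=1921/849
seg 4: a=0, c=M4/2=-1993/849, d=(M5−M4)/(6·3)=1993/7641, b=Δ4−h4·(2M4+M5)/6=3137/849
t_q=21/4 → seg 1, τ=9/4; S=1+1258/849·τ+304/283·τ²+-106/283·τ³=49859/9056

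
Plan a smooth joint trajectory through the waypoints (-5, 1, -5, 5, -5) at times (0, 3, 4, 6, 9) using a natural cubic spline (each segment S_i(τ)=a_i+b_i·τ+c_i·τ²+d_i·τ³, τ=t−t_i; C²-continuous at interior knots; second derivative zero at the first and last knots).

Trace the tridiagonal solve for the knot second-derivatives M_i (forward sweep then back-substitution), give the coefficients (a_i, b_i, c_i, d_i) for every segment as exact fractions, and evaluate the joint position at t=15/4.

  seg 0: a=-5 b=1300/219 c=0 d=-862/1971
  seg 1: a=1 b=-1286/219 c=-862/219 d=278/73
  seg 2: a=-5 b=-508/219 c=1640/219 d=-559/292
  seg 3: a=5 b=1021/219 c=-1751/438 d=1751/3942
S(15/4) = -9371/2336

Δ: Δ0=2, Δ1=-6, Δ2=5, Δ3=-10/3
row 1: diag=8, rhs=-48; c'=1/8, d'=-6
row 2: denom=6−1·1/8=47/8; d'=(66−1·-6)/(47/8)=576/47
row 3: denom=10−2·16/47=438/47; d'=(-50−2·576/47)/(438/47)=-1751/219
back: M3=-1751/219
back: M2=576/47−16/47·-1751/219=3280/219
back: M1=-6−1/8·3280/219=-1724/219
M: M0=0, M1=-1724/219, M2=3280/219, M3=-1751/219, M4=0
seg 0: a=-5, c=M0/2=0, d=(M1−M0)/(6·3)=-862/1971, b=Δ0−h0·(2M0+M1)/6=1300/219
seg 1: a=1, c=M1/2=-862/219, d=(M2−M1)/(6·1)=278/73, b=Δ1−h1·(2M1+M2)/6=-1286/219
seg 2: a=-5, c=M2/2=1640/219, d=(M3−M2)/(6·2)=-559/292, b=Δ2−h2·(2M2+M3)/6=-508/219
seg 3: a=5, c=M3/2=-1751/438, d=(M4−M3)/(6·3)=1751/3942, b=Δ3−h3·(2M3+M4)/6=1021/219
t_q=15/4 → seg 1, τ=3/4; S=1+-1286/219·τ+-862/219·τ²+278/73·τ³=-9371/2336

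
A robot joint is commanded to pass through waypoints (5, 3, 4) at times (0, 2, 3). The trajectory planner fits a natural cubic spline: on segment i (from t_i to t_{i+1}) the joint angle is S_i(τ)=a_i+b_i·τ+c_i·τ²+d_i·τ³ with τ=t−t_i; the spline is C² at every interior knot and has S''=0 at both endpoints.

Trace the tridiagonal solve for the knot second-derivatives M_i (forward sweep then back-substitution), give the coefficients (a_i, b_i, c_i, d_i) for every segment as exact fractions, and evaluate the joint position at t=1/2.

Δ: Δ0=-1, Δ1=1
row 1: diag=6, rhs=12; c'=1/6, d'=2
back: M1=2
M: M0=0, M1=2, M2=0
seg 0: a=5, c=M0/2=0, d=(M1−M0)/(6·2)=1/6, b=Δ0−h0·(2M0+M1)/6=-5/3
seg 1: a=3, c=M1/2=1, d=(M2−M1)/(6·1)=-1/3, b=Δ1−h1·(2M1+M2)/6=1/3
t_q=1/2 → seg 0, τ=1/2; S=5+-5/3·τ+0·τ²+1/6·τ³=67/16

  seg 0: a=5 b=-5/3 c=0 d=1/6
  seg 1: a=3 b=1/3 c=1 d=-1/3
S(1/2) = 67/16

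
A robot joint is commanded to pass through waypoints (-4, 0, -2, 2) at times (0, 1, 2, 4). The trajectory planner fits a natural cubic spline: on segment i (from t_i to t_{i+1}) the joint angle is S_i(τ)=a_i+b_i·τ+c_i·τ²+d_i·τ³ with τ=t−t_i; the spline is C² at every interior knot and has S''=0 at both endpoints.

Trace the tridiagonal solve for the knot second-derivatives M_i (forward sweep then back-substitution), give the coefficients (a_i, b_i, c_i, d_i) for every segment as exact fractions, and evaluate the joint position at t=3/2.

  seg 0: a=-4 b=132/23 c=0 d=-40/23
  seg 1: a=0 b=12/23 c=-120/23 d=62/23
  seg 2: a=-2 b=-42/23 c=66/23 d=-11/23
S(3/2) = -65/92

Δ: Δ0=4, Δ1=-2, Δ2=2
row 1: diag=4, rhs=-36; c'=1/4, d'=-9
row 2: denom=6−1·1/4=23/4; d'=(24−1·-9)/(23/4)=132/23
back: M2=132/23
back: M1=-9−1/4·132/23=-240/23
M: M0=0, M1=-240/23, M2=132/23, M3=0
seg 0: a=-4, c=M0/2=0, d=(M1−M0)/(6·1)=-40/23, b=Δ0−h0·(2M0+M1)/6=132/23
seg 1: a=0, c=M1/2=-120/23, d=(M2−M1)/(6·1)=62/23, b=Δ1−h1·(2M1+M2)/6=12/23
seg 2: a=-2, c=M2/2=66/23, d=(M3−M2)/(6·2)=-11/23, b=Δ2−h2·(2M2+M3)/6=-42/23
t_q=3/2 → seg 1, τ=1/2; S=0+12/23·τ+-120/23·τ²+62/23·τ³=-65/92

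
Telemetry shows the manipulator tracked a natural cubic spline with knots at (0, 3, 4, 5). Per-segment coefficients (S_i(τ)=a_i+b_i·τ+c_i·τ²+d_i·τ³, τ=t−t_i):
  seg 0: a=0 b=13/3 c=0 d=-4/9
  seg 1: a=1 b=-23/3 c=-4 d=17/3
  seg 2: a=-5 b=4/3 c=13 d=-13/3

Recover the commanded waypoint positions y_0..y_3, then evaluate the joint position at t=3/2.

y_0=0 y_1=1 y_2=-5 y_3=5
S(3/2) = 5

y_0 = S_0(0) = a_0 = 0
y_1 = S_1(0) = a_1 = 1
y_2 = S_2(0) = a_2 = -5
y_3 = S_2(1) = 5
t_q=3/2 is in segment 0 (τ=3/2); S_0(τ)=5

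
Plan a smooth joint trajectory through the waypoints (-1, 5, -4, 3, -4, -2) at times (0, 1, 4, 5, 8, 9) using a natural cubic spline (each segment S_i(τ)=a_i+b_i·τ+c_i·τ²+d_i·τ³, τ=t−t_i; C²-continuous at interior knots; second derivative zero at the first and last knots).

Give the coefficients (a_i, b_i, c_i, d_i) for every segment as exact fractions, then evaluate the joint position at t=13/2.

  seg 0: a=-1 b=23567/2961 c=0 d=-5801/2961
  seg 1: a=5 b=6164/2961 c=-5801/987 d=37162/26649
  seg 2: a=-4 b=13232/2961 c=19759/2961 d=-584/141
  seg 3: a=3 b=15958/2961 c=-17033/2961 d=28232/26649
  seg 4: a=-4 b=-1544/2961 c=3733/987 d=-3733/2961
S(13/2) = 2259/1316

Δ: Δ0=6, Δ1=-3, Δ2=7, Δ3=-7/3, Δ4=2
row 1: diag=8, rhs=-54; c'=3/8, d'=-27/4
row 2: denom=8−3·3/8=55/8; d'=(60−3·-27/4)/(55/8)=642/55
row 3: denom=8−1·8/55=432/55; d'=(-56−1·642/55)/(432/55)=-1861/216
row 4: denom=8−3·55/144=329/48; d'=(26−3·-1861/216)/(329/48)=7466/987
back: M4=7466/987
back: M3=-1861/216−55/144·7466/987=-34066/2961
back: M2=642/55−8/55·-34066/2961=39518/2961
back: M1=-27/4−3/8·39518/2961=-11602/987
M: M0=0, M1=-11602/987, M2=39518/2961, M3=-34066/2961, M4=7466/987, M5=0
seg 0: a=-1, c=M0/2=0, d=(M1−M0)/(6·1)=-5801/2961, b=Δ0−h0·(2M0+M1)/6=23567/2961
seg 1: a=5, c=M1/2=-5801/987, d=(M2−M1)/(6·3)=37162/26649, b=Δ1−h1·(2M1+M2)/6=6164/2961
seg 2: a=-4, c=M2/2=19759/2961, d=(M3−M2)/(6·1)=-584/141, b=Δ2−h2·(2M2+M3)/6=13232/2961
seg 3: a=3, c=M3/2=-17033/2961, d=(M4−M3)/(6·3)=28232/26649, b=Δ3−h3·(2M3+M4)/6=15958/2961
seg 4: a=-4, c=M4/2=3733/987, d=(M5−M4)/(6·1)=-3733/2961, b=Δ4−h4·(2M4+M5)/6=-1544/2961
t_q=13/2 → seg 3, τ=3/2; S=3+15958/2961·τ+-17033/2961·τ²+28232/26649·τ³=2259/1316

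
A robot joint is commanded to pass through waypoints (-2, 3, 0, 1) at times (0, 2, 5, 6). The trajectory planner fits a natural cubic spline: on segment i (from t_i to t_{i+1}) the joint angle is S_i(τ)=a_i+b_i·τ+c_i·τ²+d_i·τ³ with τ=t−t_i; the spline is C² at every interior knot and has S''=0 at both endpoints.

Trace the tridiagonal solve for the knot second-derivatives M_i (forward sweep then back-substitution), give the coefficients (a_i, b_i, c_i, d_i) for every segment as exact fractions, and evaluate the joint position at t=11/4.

Δ: Δ0=5/2, Δ1=-1, Δ2=1
row 1: diag=10, rhs=-21; c'=3/10, d'=-21/10
row 2: denom=8−3·3/10=71/10; d'=(12−3·-21/10)/(71/10)=183/71
back: M2=183/71
back: M1=-21/10−3/10·183/71=-204/71
M: M0=0, M1=-204/71, M2=183/71, M3=0
seg 0: a=-2, c=M0/2=0, d=(M1−M0)/(6·2)=-17/71, b=Δ0−h0·(2M0+M1)/6=491/142
seg 1: a=3, c=M1/2=-102/71, d=(M2−M1)/(6·3)=43/142, b=Δ1−h1·(2M1+M2)/6=83/142
seg 2: a=0, c=M2/2=183/142, d=(M3−M2)/(6·1)=-61/142, b=Δ2−h2·(2M2+M3)/6=10/71
t_q=11/4 → seg 1, τ=3/4; S=3+83/142·τ+-102/71·τ²+43/142·τ³=25065/9088

  seg 0: a=-2 b=491/142 c=0 d=-17/71
  seg 1: a=3 b=83/142 c=-102/71 d=43/142
  seg 2: a=0 b=10/71 c=183/142 d=-61/142
S(11/4) = 25065/9088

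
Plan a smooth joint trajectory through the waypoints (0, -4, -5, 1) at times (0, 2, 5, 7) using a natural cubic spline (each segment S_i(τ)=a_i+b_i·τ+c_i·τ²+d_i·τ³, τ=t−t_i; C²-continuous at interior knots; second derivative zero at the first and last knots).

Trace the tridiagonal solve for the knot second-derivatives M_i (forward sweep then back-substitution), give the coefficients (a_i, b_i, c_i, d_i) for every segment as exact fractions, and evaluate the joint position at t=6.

  seg 0: a=0 b=-586/273 c=0 d=10/273
  seg 1: a=-4 b=-466/273 c=20/91 d=5/63
  seg 2: a=-5 b=479/273 c=85/91 d=-85/546
S(6) = -449/182

Δ: Δ0=-2, Δ1=-1/3, Δ2=3
row 1: diag=10, rhs=10; c'=3/10, d'=1
row 2: denom=10−3·3/10=91/10; d'=(20−3·1)/(91/10)=170/91
back: M2=170/91
back: M1=1−3/10·170/91=40/91
M: M0=0, M1=40/91, M2=170/91, M3=0
seg 0: a=0, c=M0/2=0, d=(M1−M0)/(6·2)=10/273, b=Δ0−h0·(2M0+M1)/6=-586/273
seg 1: a=-4, c=M1/2=20/91, d=(M2−M1)/(6·3)=5/63, b=Δ1−h1·(2M1+M2)/6=-466/273
seg 2: a=-5, c=M2/2=85/91, d=(M3−M2)/(6·2)=-85/546, b=Δ2−h2·(2M2+M3)/6=479/273
t_q=6 → seg 2, τ=1; S=-5+479/273·τ+85/91·τ²+-85/546·τ³=-449/182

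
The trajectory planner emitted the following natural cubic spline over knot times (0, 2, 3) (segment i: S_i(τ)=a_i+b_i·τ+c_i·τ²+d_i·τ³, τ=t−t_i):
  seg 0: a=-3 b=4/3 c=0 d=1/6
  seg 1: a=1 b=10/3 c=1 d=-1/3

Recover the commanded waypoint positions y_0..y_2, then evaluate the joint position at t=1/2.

y_0=-3 y_1=1 y_2=5
S(1/2) = -37/16

y_0 = S_0(0) = a_0 = -3
y_1 = S_1(0) = a_1 = 1
y_2 = S_1(1) = 5
t_q=1/2 is in segment 0 (τ=1/2); S_0(τ)=-37/16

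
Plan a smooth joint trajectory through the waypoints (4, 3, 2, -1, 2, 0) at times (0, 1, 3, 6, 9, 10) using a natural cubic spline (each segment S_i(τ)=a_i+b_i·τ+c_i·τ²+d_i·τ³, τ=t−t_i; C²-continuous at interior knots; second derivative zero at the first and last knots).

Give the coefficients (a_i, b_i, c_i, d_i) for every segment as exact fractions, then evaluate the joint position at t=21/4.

Δ: Δ0=-1, Δ1=-1/2, Δ2=-1, Δ3=1, Δ4=-2
row 1: diag=6, rhs=3; c'=1/3, d'=1/2
row 2: denom=10−2·1/3=28/3; d'=(-3−2·1/2)/(28/3)=-3/7
row 3: denom=12−3·9/28=309/28; d'=(12−3·-3/7)/(309/28)=124/103
row 4: denom=8−3·28/103=740/103; d'=(-18−3·124/103)/(740/103)=-1113/370
back: M4=-1113/370
back: M3=124/103−28/103·-1113/370=374/185
back: M2=-3/7−9/28·374/185=-399/370
back: M1=1/2−1/3·-399/370=159/185
M: M0=0, M1=159/185, M2=-399/370, M3=374/185, M4=-1113/370, M5=0
seg 0: a=4, c=M0/2=0, d=(M1−M0)/(6·1)=53/370, b=Δ0−h0·(2M0+M1)/6=-423/370
seg 1: a=3, c=M1/2=159/370, d=(M2−M1)/(6·2)=-239/1480, b=Δ1−h1·(2M1+M2)/6=-132/185
seg 2: a=2, c=M2/2=-399/740, d=(M3−M2)/(6·3)=31/180, b=Δ2−h2·(2M2+M3)/6=-69/74
seg 3: a=-1, c=M3/2=187/185, d=(M4−M3)/(6·3)=-1861/6660, b=Δ3−h3·(2M3+M4)/6=357/740
seg 4: a=2, c=M4/2=-1113/740, d=(M5−M4)/(6·1)=371/740, b=Δ4−h4·(2M4+M5)/6=-369/370
t_q=21/4 → seg 2, τ=9/4; S=2+-69/74·τ+-399/740·τ²+31/180·τ³=-41009/47360

  seg 0: a=4 b=-423/370 c=0 d=53/370
  seg 1: a=3 b=-132/185 c=159/370 d=-239/1480
  seg 2: a=2 b=-69/74 c=-399/740 d=31/180
  seg 3: a=-1 b=357/740 c=187/185 d=-1861/6660
  seg 4: a=2 b=-369/370 c=-1113/740 d=371/740
S(21/4) = -41009/47360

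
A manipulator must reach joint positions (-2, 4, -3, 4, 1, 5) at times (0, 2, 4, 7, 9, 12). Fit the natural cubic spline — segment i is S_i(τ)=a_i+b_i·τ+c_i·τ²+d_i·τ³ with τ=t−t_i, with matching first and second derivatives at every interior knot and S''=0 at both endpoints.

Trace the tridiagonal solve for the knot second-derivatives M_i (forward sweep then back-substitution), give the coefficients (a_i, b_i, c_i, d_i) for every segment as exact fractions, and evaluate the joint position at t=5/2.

  seg 0: a=-2 b=16903/3288 c=0 d=-7039/13152
  seg 1: a=4 b=-2107/1644 c=-7039/2192 d=13823/13152
  seg 2: a=-3 b=-4979/3288 c=424/137 d=-5959/9864
  seg 3: a=4 b=1223/1644 c=-2567/1096 d=1003/1644
  seg 4: a=1 b=-2143/1644 c=1445/1096 d=-1445/9864
S(5/2) = 94265/35072

Δ: Δ0=3, Δ1=-7/2, Δ2=7/3, Δ3=-3/2, Δ4=4/3
row 1: diag=8, rhs=-39; c'=1/4, d'=-39/8
row 2: denom=10−2·1/4=19/2; d'=(35−2·-39/8)/(19/2)=179/38
row 3: denom=10−3·6/19=172/19; d'=(-23−3·179/38)/(172/19)=-1411/344
row 4: denom=10−2·19/86=411/43; d'=(17−2·-1411/344)/(411/43)=1445/548
back: M4=1445/548
back: M3=-1411/344−19/86·1445/548=-2567/548
back: M2=179/38−6/19·-2567/548=848/137
back: M1=-39/8−1/4·848/137=-7039/1096
M: M0=0, M1=-7039/1096, M2=848/137, M3=-2567/548, M4=1445/548, M5=0
seg 0: a=-2, c=M0/2=0, d=(M1−M0)/(6·2)=-7039/13152, b=Δ0−h0·(2M0+M1)/6=16903/3288
seg 1: a=4, c=M1/2=-7039/2192, d=(M2−M1)/(6·2)=13823/13152, b=Δ1−h1·(2M1+M2)/6=-2107/1644
seg 2: a=-3, c=M2/2=424/137, d=(M3−M2)/(6·3)=-5959/9864, b=Δ2−h2·(2M2+M3)/6=-4979/3288
seg 3: a=4, c=M3/2=-2567/1096, d=(M4−M3)/(6·2)=1003/1644, b=Δ3−h3·(2M3+M4)/6=1223/1644
seg 4: a=1, c=M4/2=1445/1096, d=(M5−M4)/(6·3)=-1445/9864, b=Δ4−h4·(2M4+M5)/6=-2143/1644
t_q=5/2 → seg 1, τ=1/2; S=4+-2107/1644·τ+-7039/2192·τ²+13823/13152·τ³=94265/35072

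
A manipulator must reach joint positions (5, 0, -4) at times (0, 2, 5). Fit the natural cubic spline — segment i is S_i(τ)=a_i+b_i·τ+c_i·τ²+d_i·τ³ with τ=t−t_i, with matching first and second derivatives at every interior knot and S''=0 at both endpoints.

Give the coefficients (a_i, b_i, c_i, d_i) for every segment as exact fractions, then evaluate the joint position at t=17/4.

  seg 0: a=5 b=-41/15 c=0 d=7/120
  seg 1: a=0 b=-61/30 c=7/20 d=-7/180
S(17/4) = -831/256

Δ: Δ0=-5/2, Δ1=-4/3
row 1: diag=10, rhs=7; c'=3/10, d'=7/10
back: M1=7/10
M: M0=0, M1=7/10, M2=0
seg 0: a=5, c=M0/2=0, d=(M1−M0)/(6·2)=7/120, b=Δ0−h0·(2M0+M1)/6=-41/15
seg 1: a=0, c=M1/2=7/20, d=(M2−M1)/(6·3)=-7/180, b=Δ1−h1·(2M1+M2)/6=-61/30
t_q=17/4 → seg 1, τ=9/4; S=0+-61/30·τ+7/20·τ²+-7/180·τ³=-831/256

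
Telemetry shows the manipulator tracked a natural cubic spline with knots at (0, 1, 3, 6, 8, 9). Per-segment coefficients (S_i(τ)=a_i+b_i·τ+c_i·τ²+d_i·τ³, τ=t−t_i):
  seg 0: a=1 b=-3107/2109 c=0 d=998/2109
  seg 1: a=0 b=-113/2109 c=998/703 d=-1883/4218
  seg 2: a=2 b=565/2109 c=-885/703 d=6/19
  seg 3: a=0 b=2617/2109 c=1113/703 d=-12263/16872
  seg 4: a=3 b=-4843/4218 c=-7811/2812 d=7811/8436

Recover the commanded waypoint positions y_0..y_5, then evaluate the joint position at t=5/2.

y_0=1 y_1=0 y_2=2 y_3=0 y_4=3 y_5=0
S(5/2) = 18077/11248

y_0 = S_0(0) = a_0 = 1
y_1 = S_1(0) = a_1 = 0
y_2 = S_2(0) = a_2 = 2
y_3 = S_3(0) = a_3 = 0
y_4 = S_4(0) = a_4 = 3
y_5 = S_4(1) = 0
t_q=5/2 is in segment 1 (τ=3/2); S_1(τ)=18077/11248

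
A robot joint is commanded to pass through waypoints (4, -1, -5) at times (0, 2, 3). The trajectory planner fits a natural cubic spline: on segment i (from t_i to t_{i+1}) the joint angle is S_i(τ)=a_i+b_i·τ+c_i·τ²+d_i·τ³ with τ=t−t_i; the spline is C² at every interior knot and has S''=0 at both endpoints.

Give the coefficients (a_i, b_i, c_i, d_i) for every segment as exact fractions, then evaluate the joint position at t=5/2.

Δ: Δ0=-5/2, Δ1=-4
row 1: diag=6, rhs=-9; c'=1/6, d'=-3/2
back: M1=-3/2
M: M0=0, M1=-3/2, M2=0
seg 0: a=4, c=M0/2=0, d=(M1−M0)/(6·2)=-1/8, b=Δ0−h0·(2M0+M1)/6=-2
seg 1: a=-1, c=M1/2=-3/4, d=(M2−M1)/(6·1)=1/4, b=Δ1−h1·(2M1+M2)/6=-7/2
t_q=5/2 → seg 1, τ=1/2; S=-1+-7/2·τ+-3/4·τ²+1/4·τ³=-93/32

  seg 0: a=4 b=-2 c=0 d=-1/8
  seg 1: a=-1 b=-7/2 c=-3/4 d=1/4
S(5/2) = -93/32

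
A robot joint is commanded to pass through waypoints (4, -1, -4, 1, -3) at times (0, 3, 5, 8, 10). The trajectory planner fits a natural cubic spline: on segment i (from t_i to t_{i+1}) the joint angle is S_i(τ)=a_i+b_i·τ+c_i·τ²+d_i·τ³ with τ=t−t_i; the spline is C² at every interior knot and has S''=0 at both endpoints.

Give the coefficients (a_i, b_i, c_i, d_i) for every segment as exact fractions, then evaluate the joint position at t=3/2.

  seg 0: a=4 b=-2479/1740 c=0 d=-421/15660
  seg 1: a=-1 b=-1871/870 c=-421/1740 d=329/1160
  seg 2: a=-4 b=124/435 c=127/87 d=-1304/3915
  seg 3: a=1 b=22/435 c=-223/145 d=223/870
S(3/2) = 8223/4640

Δ: Δ0=-5/3, Δ1=-3/2, Δ2=5/3, Δ3=-2
row 1: diag=10, rhs=1; c'=1/5, d'=1/10
row 2: denom=10−2·1/5=48/5; d'=(19−2·1/10)/(48/5)=47/24
row 3: denom=10−3·5/16=145/16; d'=(-22−3·47/24)/(145/16)=-446/145
back: M3=-446/145
back: M2=47/24−5/16·-446/145=254/87
back: M1=1/10−1/5·254/87=-421/870
M: M0=0, M1=-421/870, M2=254/87, M3=-446/145, M4=0
seg 0: a=4, c=M0/2=0, d=(M1−M0)/(6·3)=-421/15660, b=Δ0−h0·(2M0+M1)/6=-2479/1740
seg 1: a=-1, c=M1/2=-421/1740, d=(M2−M1)/(6·2)=329/1160, b=Δ1−h1·(2M1+M2)/6=-1871/870
seg 2: a=-4, c=M2/2=127/87, d=(M3−M2)/(6·3)=-1304/3915, b=Δ2−h2·(2M2+M3)/6=124/435
seg 3: a=1, c=M3/2=-223/145, d=(M4−M3)/(6·2)=223/870, b=Δ3−h3·(2M3+M4)/6=22/435
t_q=3/2 → seg 0, τ=3/2; S=4+-2479/1740·τ+0·τ²+-421/15660·τ³=8223/4640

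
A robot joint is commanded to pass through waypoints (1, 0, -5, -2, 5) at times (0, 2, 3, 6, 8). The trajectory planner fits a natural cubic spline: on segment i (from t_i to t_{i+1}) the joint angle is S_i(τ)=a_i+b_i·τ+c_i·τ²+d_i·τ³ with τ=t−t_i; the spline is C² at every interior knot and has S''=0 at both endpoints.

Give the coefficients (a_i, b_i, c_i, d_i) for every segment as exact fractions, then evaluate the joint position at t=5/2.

  seg 0: a=1 b=67/52 c=0 d=-93/208
  seg 1: a=0 b=-53/13 c=-279/104 d=183/104
  seg 2: a=-5 b=-433/104 c=135/52 d=-7/24
  seg 3: a=-2 b=46/13 c=-3/104 d=1/208
S(5/2) = -2071/832

Δ: Δ0=-1/2, Δ1=-5, Δ2=1, Δ3=7/2
row 1: diag=6, rhs=-27; c'=1/6, d'=-9/2
row 2: denom=8−1·1/6=47/6; d'=(36−1·-9/2)/(47/6)=243/47
row 3: denom=10−3·18/47=416/47; d'=(15−3·243/47)/(416/47)=-3/52
back: M3=-3/52
back: M2=243/47−18/47·-3/52=135/26
back: M1=-9/2−1/6·135/26=-279/52
M: M0=0, M1=-279/52, M2=135/26, M3=-3/52, M4=0
seg 0: a=1, c=M0/2=0, d=(M1−M0)/(6·2)=-93/208, b=Δ0−h0·(2M0+M1)/6=67/52
seg 1: a=0, c=M1/2=-279/104, d=(M2−M1)/(6·1)=183/104, b=Δ1−h1·(2M1+M2)/6=-53/13
seg 2: a=-5, c=M2/2=135/52, d=(M3−M2)/(6·3)=-7/24, b=Δ2−h2·(2M2+M3)/6=-433/104
seg 3: a=-2, c=M3/2=-3/104, d=(M4−M3)/(6·2)=1/208, b=Δ3−h3·(2M3+M4)/6=46/13
t_q=5/2 → seg 1, τ=1/2; S=0+-53/13·τ+-279/104·τ²+183/104·τ³=-2071/832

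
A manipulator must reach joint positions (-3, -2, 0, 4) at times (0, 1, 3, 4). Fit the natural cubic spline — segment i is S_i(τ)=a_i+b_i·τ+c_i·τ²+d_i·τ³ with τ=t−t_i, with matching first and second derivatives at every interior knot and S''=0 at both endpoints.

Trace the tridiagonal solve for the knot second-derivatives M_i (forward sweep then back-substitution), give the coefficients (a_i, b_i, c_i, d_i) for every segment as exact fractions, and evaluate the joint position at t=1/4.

Δ: Δ0=1, Δ1=1, Δ2=4
row 1: diag=6, rhs=0; c'=1/3, d'=0
row 2: denom=6−2·1/3=16/3; d'=(18−2·0)/(16/3)=27/8
back: M2=27/8
back: M1=0−1/3·27/8=-9/8
M: M0=0, M1=-9/8, M2=27/8, M3=0
seg 0: a=-3, c=M0/2=0, d=(M1−M0)/(6·1)=-3/16, b=Δ0−h0·(2M0+M1)/6=19/16
seg 1: a=-2, c=M1/2=-9/16, d=(M2−M1)/(6·2)=3/8, b=Δ1−h1·(2M1+M2)/6=5/8
seg 2: a=0, c=M2/2=27/16, d=(M3−M2)/(6·1)=-9/16, b=Δ2−h2·(2M2+M3)/6=23/8
t_q=1/4 → seg 0, τ=1/4; S=-3+19/16·τ+0·τ²+-3/16·τ³=-2771/1024

  seg 0: a=-3 b=19/16 c=0 d=-3/16
  seg 1: a=-2 b=5/8 c=-9/16 d=3/8
  seg 2: a=0 b=23/8 c=27/16 d=-9/16
S(1/4) = -2771/1024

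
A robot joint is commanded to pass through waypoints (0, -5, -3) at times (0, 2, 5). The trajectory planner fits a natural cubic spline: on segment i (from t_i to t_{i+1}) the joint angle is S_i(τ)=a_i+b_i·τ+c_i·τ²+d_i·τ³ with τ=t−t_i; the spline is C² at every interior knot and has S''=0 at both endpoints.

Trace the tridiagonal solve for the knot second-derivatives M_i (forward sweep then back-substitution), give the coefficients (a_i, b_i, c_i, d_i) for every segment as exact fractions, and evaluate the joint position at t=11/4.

  seg 0: a=0 b=-47/15 c=0 d=19/120
  seg 1: a=-5 b=-37/30 c=19/20 d=-19/180
S(11/4) = -6957/1280

Δ: Δ0=-5/2, Δ1=2/3
row 1: diag=10, rhs=19; c'=3/10, d'=19/10
back: M1=19/10
M: M0=0, M1=19/10, M2=0
seg 0: a=0, c=M0/2=0, d=(M1−M0)/(6·2)=19/120, b=Δ0−h0·(2M0+M1)/6=-47/15
seg 1: a=-5, c=M1/2=19/20, d=(M2−M1)/(6·3)=-19/180, b=Δ1−h1·(2M1+M2)/6=-37/30
t_q=11/4 → seg 1, τ=3/4; S=-5+-37/30·τ+19/20·τ²+-19/180·τ³=-6957/1280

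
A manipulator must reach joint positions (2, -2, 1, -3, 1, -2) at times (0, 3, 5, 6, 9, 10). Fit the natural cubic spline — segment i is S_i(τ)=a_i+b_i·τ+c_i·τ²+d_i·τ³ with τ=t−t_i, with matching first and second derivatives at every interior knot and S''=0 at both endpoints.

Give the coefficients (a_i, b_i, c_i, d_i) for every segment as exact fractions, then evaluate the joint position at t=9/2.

Δ: Δ0=-4/3, Δ1=3/2, Δ2=-4, Δ3=4/3, Δ4=-3
row 1: diag=10, rhs=17; c'=1/5, d'=17/10
row 2: denom=6−2·1/5=28/5; d'=(-33−2·17/10)/(28/5)=-13/2
row 3: denom=8−1·5/28=219/28; d'=(32−1·-13/2)/(219/28)=1078/219
row 4: denom=8−3·28/73=500/73; d'=(-26−3·1078/219)/(500/73)=-744/125
back: M4=-744/125
back: M3=1078/219−28/73·-744/125=2702/375
back: M2=-13/2−5/28·2702/375=-584/75
back: M1=17/10−1/5·-584/75=2443/750
M: M0=0, M1=2443/750, M2=-584/75, M3=2702/375, M4=-744/125, M5=0
seg 0: a=2, c=M0/2=0, d=(M1−M0)/(6·3)=2443/13500, b=Δ0−h0·(2M0+M1)/6=-1481/500
seg 1: a=-2, c=M1/2=2443/1500, d=(M2−M1)/(6·2)=-2761/3000, b=Δ1−h1·(2M1+M2)/6=481/250
seg 2: a=1, c=M2/2=-292/75, d=(M3−M2)/(6·1)=937/375, b=Δ2−h2·(2M2+M3)/6=-977/375
seg 3: a=-3, c=M3/2=1351/375, d=(M4−M3)/(6·3)=-2467/3375, b=Δ3−h3·(2M3+M4)/6=-362/125
seg 4: a=1, c=M4/2=-372/125, d=(M5−M4)/(6·1)=124/125, b=Δ4−h4·(2M4+M5)/6=-127/125
t_q=9/2 → seg 1, τ=3/2; S=-2+481/250·τ+2443/1500·τ²+-2761/3000·τ³=2311/1600

  seg 0: a=2 b=-1481/500 c=0 d=2443/13500
  seg 1: a=-2 b=481/250 c=2443/1500 d=-2761/3000
  seg 2: a=1 b=-977/375 c=-292/75 d=937/375
  seg 3: a=-3 b=-362/125 c=1351/375 d=-2467/3375
  seg 4: a=1 b=-127/125 c=-372/125 d=124/125
S(9/2) = 2311/1600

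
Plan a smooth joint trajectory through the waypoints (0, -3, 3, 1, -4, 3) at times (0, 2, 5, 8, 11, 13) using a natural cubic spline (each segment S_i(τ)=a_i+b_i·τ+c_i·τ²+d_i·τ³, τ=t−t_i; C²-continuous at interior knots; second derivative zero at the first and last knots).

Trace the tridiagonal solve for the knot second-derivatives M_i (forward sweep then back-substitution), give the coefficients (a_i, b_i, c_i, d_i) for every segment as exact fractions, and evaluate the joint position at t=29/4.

Δ: Δ0=-3/2, Δ1=2, Δ2=-2/3, Δ3=-5/3, Δ4=7/2
row 1: diag=10, rhs=21; c'=3/10, d'=21/10
row 2: denom=12−3·3/10=111/10; d'=(-16−3·21/10)/(111/10)=-223/111
row 3: denom=12−3·10/37=414/37; d'=(-6−3·-223/111)/(414/37)=1/414
row 4: denom=10−3·37/138=423/46; d'=(31−3·1/414)/(423/46)=91/27
back: M4=91/27
back: M3=1/414−37/138·91/27=-73/81
back: M2=-223/111−10/37·-73/81=-143/81
back: M1=21/10−3/10·-143/81=71/27
M: M0=0, M1=71/27, M2=-143/81, M3=-73/81, M4=91/27, M5=0
seg 0: a=0, c=M0/2=0, d=(M1−M0)/(6·2)=71/324, b=Δ0−h0·(2M0+M1)/6=-385/162
seg 1: a=-3, c=M1/2=71/54, d=(M2−M1)/(6·3)=-178/729, b=Δ1−h1·(2M1+M2)/6=41/162
seg 2: a=3, c=M2/2=-143/162, d=(M3−M2)/(6·3)=35/729, b=Δ2−h2·(2M2+M3)/6=251/162
seg 3: a=1, c=M3/2=-73/162, d=(M4−M3)/(6·3)=173/729, b=Δ3−h3·(2M3+M4)/6=-397/162
seg 4: a=-4, c=M4/2=91/54, d=(M5−M4)/(6·2)=-91/324, b=Δ4−h4·(2M4+M5)/6=203/162
t_q=29/4 → seg 2, τ=9/4; S=3+251/162·τ+-143/162·τ²+35/729·τ³=1477/576

  seg 0: a=0 b=-385/162 c=0 d=71/324
  seg 1: a=-3 b=41/162 c=71/54 d=-178/729
  seg 2: a=3 b=251/162 c=-143/162 d=35/729
  seg 3: a=1 b=-397/162 c=-73/162 d=173/729
  seg 4: a=-4 b=203/162 c=91/54 d=-91/324
S(29/4) = 1477/576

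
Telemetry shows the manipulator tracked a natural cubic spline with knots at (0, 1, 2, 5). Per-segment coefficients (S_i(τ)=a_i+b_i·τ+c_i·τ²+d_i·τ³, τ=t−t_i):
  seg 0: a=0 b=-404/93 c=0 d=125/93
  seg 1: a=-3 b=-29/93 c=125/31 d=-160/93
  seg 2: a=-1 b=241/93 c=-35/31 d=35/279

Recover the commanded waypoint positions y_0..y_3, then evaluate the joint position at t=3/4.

y_0 = S_0(0) = a_0 = 0
y_1 = S_1(0) = a_1 = -3
y_2 = S_2(0) = a_2 = -1
y_3 = S_2(3) = 0
t_q=3/4 is in segment 0 (τ=3/4); S_0(τ)=-5339/1984

y_0=0 y_1=-3 y_2=-1 y_3=0
S(3/4) = -5339/1984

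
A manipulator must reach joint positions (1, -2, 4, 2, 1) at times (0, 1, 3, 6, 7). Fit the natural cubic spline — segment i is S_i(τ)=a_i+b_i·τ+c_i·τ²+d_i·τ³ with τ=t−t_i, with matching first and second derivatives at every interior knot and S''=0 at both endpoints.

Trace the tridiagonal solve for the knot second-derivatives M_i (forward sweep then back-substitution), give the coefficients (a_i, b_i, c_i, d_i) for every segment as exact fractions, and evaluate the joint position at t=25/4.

Δ: Δ0=-3, Δ1=3, Δ2=-2/3, Δ3=-1
row 1: diag=6, rhs=36; c'=1/3, d'=6
row 2: denom=10−2·1/3=28/3; d'=(-22−2·6)/(28/3)=-51/14
row 3: denom=8−3·9/28=197/28; d'=(-2−3·-51/14)/(197/28)=250/197
back: M3=250/197
back: M2=-51/14−9/28·250/197=-798/197
back: M1=6−1/3·-798/197=1448/197
M: M0=0, M1=1448/197, M2=-798/197, M3=250/197, M4=0
seg 0: a=1, c=M0/2=0, d=(M1−M0)/(6·1)=724/591, b=Δ0−h0·(2M0+M1)/6=-2497/591
seg 1: a=-2, c=M1/2=724/197, d=(M2−M1)/(6·2)=-1123/1182, b=Δ1−h1·(2M1+M2)/6=-325/591
seg 2: a=4, c=M2/2=-399/197, d=(M3−M2)/(6·3)=524/1773, b=Δ2−h2·(2M2+M3)/6=1625/591
seg 3: a=2, c=M3/2=125/197, d=(M4−M3)/(6·1)=-125/591, b=Δ3−h3·(2M3+M4)/6=-841/591
t_q=25/4 → seg 3, τ=1/4; S=2+-841/591·τ+125/197·τ²+-125/591·τ³=21189/12608

  seg 0: a=1 b=-2497/591 c=0 d=724/591
  seg 1: a=-2 b=-325/591 c=724/197 d=-1123/1182
  seg 2: a=4 b=1625/591 c=-399/197 d=524/1773
  seg 3: a=2 b=-841/591 c=125/197 d=-125/591
S(25/4) = 21189/12608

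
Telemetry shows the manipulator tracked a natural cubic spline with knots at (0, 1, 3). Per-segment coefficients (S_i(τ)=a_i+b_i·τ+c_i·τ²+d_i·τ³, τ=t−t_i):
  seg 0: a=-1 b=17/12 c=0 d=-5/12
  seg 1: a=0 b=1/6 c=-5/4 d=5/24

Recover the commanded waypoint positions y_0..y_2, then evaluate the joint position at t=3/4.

y_0 = S_0(0) = a_0 = -1
y_1 = S_1(0) = a_1 = 0
y_2 = S_1(2) = -3
t_q=3/4 is in segment 0 (τ=3/4); S_0(τ)=-29/256

y_0=-1 y_1=0 y_2=-3
S(3/4) = -29/256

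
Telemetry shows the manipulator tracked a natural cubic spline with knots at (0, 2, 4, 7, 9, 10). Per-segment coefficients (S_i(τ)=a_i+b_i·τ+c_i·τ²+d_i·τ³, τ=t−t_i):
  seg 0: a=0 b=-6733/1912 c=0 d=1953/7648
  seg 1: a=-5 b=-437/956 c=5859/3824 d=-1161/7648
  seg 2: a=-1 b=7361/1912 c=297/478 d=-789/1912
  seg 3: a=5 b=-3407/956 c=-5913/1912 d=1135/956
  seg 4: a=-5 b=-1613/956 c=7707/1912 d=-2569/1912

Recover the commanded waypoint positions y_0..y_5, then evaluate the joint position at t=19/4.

y_0=0 y_1=-5 y_2=-1 y_3=5 y_4=-5 y_5=-4
S(19/4) = 252425/122368

y_0 = S_0(0) = a_0 = 0
y_1 = S_1(0) = a_1 = -5
y_2 = S_2(0) = a_2 = -1
y_3 = S_3(0) = a_3 = 5
y_4 = S_4(0) = a_4 = -5
y_5 = S_4(1) = -4
t_q=19/4 is in segment 2 (τ=3/4); S_2(τ)=252425/122368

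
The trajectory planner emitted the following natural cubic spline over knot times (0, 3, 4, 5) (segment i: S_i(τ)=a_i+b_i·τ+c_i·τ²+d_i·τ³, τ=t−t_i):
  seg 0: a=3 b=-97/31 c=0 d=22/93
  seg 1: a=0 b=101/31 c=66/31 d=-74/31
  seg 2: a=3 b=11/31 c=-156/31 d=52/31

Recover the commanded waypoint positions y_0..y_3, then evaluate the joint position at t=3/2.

y_0 = S_0(0) = a_0 = 3
y_1 = S_1(0) = a_1 = 0
y_2 = S_2(0) = a_2 = 3
y_3 = S_2(1) = 0
t_q=3/2 is in segment 0 (τ=3/2); S_0(τ)=-111/124

y_0=3 y_1=0 y_2=3 y_3=0
S(3/2) = -111/124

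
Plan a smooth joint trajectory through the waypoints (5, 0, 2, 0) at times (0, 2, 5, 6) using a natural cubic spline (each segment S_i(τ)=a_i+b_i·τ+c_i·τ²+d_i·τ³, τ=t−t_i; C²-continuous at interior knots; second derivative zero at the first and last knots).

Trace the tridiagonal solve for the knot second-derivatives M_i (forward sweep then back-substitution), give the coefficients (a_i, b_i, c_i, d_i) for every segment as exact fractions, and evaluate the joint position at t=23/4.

Δ: Δ0=-5/2, Δ1=2/3, Δ2=-2
row 1: diag=10, rhs=19; c'=3/10, d'=19/10
row 2: denom=8−3·3/10=71/10; d'=(-16−3·19/10)/(71/10)=-217/71
back: M2=-217/71
back: M1=19/10−3/10·-217/71=200/71
M: M0=0, M1=200/71, M2=-217/71, M3=0
seg 0: a=5, c=M0/2=0, d=(M1−M0)/(6·2)=50/213, b=Δ0−h0·(2M0+M1)/6=-1465/426
seg 1: a=0, c=M1/2=100/71, d=(M2−M1)/(6·3)=-139/426, b=Δ1−h1·(2M1+M2)/6=-265/426
seg 2: a=2, c=M2/2=-217/142, d=(M3−M2)/(6·1)=217/426, b=Δ2−h2·(2M2+M3)/6=-209/213
t_q=23/4 → seg 2, τ=3/4; S=2+-209/213·τ+-217/142·τ²+217/426·τ³=5629/9088

  seg 0: a=5 b=-1465/426 c=0 d=50/213
  seg 1: a=0 b=-265/426 c=100/71 d=-139/426
  seg 2: a=2 b=-209/213 c=-217/142 d=217/426
S(23/4) = 5629/9088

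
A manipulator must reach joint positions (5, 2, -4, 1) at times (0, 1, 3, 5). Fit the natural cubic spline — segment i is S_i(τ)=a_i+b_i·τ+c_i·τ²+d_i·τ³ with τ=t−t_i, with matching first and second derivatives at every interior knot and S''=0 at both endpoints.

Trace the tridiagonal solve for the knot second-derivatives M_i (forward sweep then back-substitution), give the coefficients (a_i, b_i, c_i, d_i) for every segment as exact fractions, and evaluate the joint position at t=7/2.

Δ: Δ0=-3, Δ1=-3, Δ2=5/2
row 1: diag=6, rhs=0; c'=1/3, d'=0
row 2: denom=8−2·1/3=22/3; d'=(33−2·0)/(22/3)=9/2
back: M2=9/2
back: M1=0−1/3·9/2=-3/2
M: M0=0, M1=-3/2, M2=9/2, M3=0
seg 0: a=5, c=M0/2=0, d=(M1−M0)/(6·1)=-1/4, b=Δ0−h0·(2M0+M1)/6=-11/4
seg 1: a=2, c=M1/2=-3/4, d=(M2−M1)/(6·2)=1/2, b=Δ1−h1·(2M1+M2)/6=-7/2
seg 2: a=-4, c=M2/2=9/4, d=(M3−M2)/(6·2)=-3/8, b=Δ2−h2·(2M2+M3)/6=-1/2
t_q=7/2 → seg 2, τ=1/2; S=-4+-1/2·τ+9/4·τ²+-3/8·τ³=-239/64

  seg 0: a=5 b=-11/4 c=0 d=-1/4
  seg 1: a=2 b=-7/2 c=-3/4 d=1/2
  seg 2: a=-4 b=-1/2 c=9/4 d=-3/8
S(7/2) = -239/64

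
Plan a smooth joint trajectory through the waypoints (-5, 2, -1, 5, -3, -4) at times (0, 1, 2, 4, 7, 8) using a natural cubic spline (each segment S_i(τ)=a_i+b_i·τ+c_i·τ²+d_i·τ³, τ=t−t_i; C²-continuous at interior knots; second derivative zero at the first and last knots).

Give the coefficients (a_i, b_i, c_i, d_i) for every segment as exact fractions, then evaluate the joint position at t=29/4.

  seg 0: a=-5 b=9001/903 c=0 d=-2680/903
  seg 1: a=2 b=961/903 c=-2680/301 d=4370/903
  seg 2: a=-1 b=-287/129 c=1690/301 d=-2711/1806
  seg 3: a=5 b=2005/903 c=-1021/301 d=1592/2709
  seg 4: a=-3 b=-2045/903 c=571/301 d=-571/903
S(29/4) = -9515/2752

Δ: Δ0=7, Δ1=-3, Δ2=3, Δ3=-8/3, Δ4=-1
row 1: diag=4, rhs=-60; c'=1/4, d'=-15
row 2: denom=6−1·1/4=23/4; d'=(36−1·-15)/(23/4)=204/23
row 3: denom=10−2·8/23=214/23; d'=(-34−2·204/23)/(214/23)=-595/107
row 4: denom=8−3·69/214=1505/214; d'=(10−3·-595/107)/(1505/214)=1142/301
back: M4=1142/301
back: M3=-595/107−69/214·1142/301=-2042/301
back: M2=204/23−8/23·-2042/301=3380/301
back: M1=-15−1/4·3380/301=-5360/301
M: M0=0, M1=-5360/301, M2=3380/301, M3=-2042/301, M4=1142/301, M5=0
seg 0: a=-5, c=M0/2=0, d=(M1−M0)/(6·1)=-2680/903, b=Δ0−h0·(2M0+M1)/6=9001/903
seg 1: a=2, c=M1/2=-2680/301, d=(M2−M1)/(6·1)=4370/903, b=Δ1−h1·(2M1+M2)/6=961/903
seg 2: a=-1, c=M2/2=1690/301, d=(M3−M2)/(6·2)=-2711/1806, b=Δ2−h2·(2M2+M3)/6=-287/129
seg 3: a=5, c=M3/2=-1021/301, d=(M4−M3)/(6·3)=1592/2709, b=Δ3−h3·(2M3+M4)/6=2005/903
seg 4: a=-3, c=M4/2=571/301, d=(M5−M4)/(6·1)=-571/903, b=Δ4−h4·(2M4+M5)/6=-2045/903
t_q=29/4 → seg 4, τ=1/4; S=-3+-2045/903·τ+571/301·τ²+-571/903·τ³=-9515/2752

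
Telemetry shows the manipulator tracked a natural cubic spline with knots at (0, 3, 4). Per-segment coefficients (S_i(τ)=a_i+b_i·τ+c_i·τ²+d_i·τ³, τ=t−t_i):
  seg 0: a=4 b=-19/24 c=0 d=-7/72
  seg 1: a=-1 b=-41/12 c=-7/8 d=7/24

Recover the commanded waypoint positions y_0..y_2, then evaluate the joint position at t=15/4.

y_0=4 y_1=-1 y_2=-5
S(15/4) = -2013/512

y_0 = S_0(0) = a_0 = 4
y_1 = S_1(0) = a_1 = -1
y_2 = S_1(1) = -5
t_q=15/4 is in segment 1 (τ=3/4); S_1(τ)=-2013/512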